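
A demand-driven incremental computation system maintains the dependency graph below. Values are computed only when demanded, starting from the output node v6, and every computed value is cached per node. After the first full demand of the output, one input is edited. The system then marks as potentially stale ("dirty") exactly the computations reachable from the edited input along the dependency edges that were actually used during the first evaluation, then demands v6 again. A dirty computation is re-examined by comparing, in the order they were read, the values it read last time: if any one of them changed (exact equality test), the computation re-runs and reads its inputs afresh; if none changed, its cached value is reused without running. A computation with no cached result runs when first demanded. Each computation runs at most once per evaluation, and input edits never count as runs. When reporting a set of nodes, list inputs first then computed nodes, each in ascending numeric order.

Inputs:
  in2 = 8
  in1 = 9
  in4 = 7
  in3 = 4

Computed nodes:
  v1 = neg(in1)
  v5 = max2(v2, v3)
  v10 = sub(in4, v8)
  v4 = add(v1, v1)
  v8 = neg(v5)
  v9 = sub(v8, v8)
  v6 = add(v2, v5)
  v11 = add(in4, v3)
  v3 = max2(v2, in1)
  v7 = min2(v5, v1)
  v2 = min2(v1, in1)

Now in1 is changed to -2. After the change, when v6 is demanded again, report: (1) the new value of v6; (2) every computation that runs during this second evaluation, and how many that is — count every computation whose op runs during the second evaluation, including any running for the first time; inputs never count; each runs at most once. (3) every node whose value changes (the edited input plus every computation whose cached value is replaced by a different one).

New value of v6: -4.
Computations that run: v1, v2, v3, v5, v6 — 5 in total.
Values that change: in1, v1, v2, v3, v5, v6.

First evaluation (everything demanded from the output):
  v1 = neg(9) = -9
  v2 = min2(-9, 9) = -9
  v3 = max2(-9, 9) = 9
  v5 = max2(-9, 9) = 9
  v6 = add(-9, 9) = 0

Propagation after the edit:
  v1: runs — in1 9->-2; result 2.
  v2: runs — v1 -9->2; in1 9->-2; result -2.
  v3: runs — v2 -9->-2; in1 9->-2; result -2.
  v5: runs — v2 -9->-2; v3 9->-2; result -2.
  v6: runs — v2 -9->-2; v5 9->-2; result -4.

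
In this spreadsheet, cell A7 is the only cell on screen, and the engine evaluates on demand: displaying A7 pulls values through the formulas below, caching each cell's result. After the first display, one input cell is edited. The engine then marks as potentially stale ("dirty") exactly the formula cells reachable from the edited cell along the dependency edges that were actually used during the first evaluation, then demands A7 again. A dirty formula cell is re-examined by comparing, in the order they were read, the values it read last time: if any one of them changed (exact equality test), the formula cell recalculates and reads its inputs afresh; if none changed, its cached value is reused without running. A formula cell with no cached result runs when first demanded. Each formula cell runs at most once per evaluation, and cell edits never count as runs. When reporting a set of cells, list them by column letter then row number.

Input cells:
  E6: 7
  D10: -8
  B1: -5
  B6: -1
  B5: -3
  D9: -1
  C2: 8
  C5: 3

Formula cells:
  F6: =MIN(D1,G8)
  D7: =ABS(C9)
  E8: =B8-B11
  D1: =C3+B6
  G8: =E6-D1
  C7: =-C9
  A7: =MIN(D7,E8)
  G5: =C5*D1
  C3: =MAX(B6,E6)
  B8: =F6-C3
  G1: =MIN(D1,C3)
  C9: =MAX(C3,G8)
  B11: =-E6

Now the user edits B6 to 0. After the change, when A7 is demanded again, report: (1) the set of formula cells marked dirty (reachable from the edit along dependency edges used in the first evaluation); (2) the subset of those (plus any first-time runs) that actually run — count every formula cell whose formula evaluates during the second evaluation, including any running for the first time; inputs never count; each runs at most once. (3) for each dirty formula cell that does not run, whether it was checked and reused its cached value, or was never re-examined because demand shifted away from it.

Dirty set: A7, B8, C3, C9, D1, D7, E8, F6, G8.
Run set: A7, B8, C3, C9, D1, E8, F6, G8 (8 run).
Re-examined without running (cache reused): D7.
The important point: at D7 every value read last time is unchanged, so the dirty flag clears without a run.

Initial pass — values computed on the first demand:
  B11 = -(7) = -7
  C3 = MAX(-1, 7) = 7
  D1 = 7 + -1 = 6
  G8 = 7 - 6 = 1
  C9 = MAX(7, 1) = 7
  D7 = ABS(7) = 7
  F6 = MIN(6, 1) = 1
  B8 = 1 - 7 = -6
  E8 = -6 - -7 = 1
  A7 = MIN(7, 1) = 1

Second demand — change propagation:
  C3: re-runs because B6 -1->0; new result 7 (unchanged).
  D1: re-runs because B6 -1->0; new result 7.
  G8: re-runs because D1 6->7; new result 0.
  C9: re-runs because G8 1->0; new result 7 (unchanged).
  D7: re-examined; everything it read last time is the same (C9 unchanged) — cache 7 kept, no run.
  F6: re-runs because D1 6->7; G8 1->0; new result 0.
  B8: re-runs because F6 1->0; new result -7.
  E8: re-runs because B8 -6->-7; new result 0.
  A7: re-runs because E8 1->0; new result 0.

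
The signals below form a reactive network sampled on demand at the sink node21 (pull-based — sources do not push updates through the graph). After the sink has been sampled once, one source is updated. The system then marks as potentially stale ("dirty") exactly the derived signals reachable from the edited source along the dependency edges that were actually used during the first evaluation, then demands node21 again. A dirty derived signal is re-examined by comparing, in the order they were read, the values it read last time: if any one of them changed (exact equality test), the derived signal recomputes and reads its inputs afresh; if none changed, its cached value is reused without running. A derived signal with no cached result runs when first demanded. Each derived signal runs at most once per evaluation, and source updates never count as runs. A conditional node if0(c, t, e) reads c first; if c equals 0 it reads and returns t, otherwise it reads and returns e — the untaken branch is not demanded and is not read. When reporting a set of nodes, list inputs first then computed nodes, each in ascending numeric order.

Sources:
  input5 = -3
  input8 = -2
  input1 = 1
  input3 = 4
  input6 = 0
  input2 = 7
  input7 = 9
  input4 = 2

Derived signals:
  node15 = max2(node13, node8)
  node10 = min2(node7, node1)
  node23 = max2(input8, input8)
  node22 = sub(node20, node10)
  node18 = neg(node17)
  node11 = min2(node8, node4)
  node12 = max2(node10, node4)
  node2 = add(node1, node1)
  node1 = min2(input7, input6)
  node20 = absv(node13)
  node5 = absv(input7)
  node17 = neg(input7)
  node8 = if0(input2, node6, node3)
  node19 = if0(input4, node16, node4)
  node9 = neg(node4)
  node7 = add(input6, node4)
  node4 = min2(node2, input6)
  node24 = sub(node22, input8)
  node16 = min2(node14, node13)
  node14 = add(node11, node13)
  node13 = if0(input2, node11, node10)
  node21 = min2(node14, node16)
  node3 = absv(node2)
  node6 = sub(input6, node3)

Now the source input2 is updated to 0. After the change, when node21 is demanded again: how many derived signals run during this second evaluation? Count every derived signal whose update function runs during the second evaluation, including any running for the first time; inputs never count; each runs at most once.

Run set: node6, node8, node13 (3 run).
The important point: the flipped condition pulls in fresh nodes; node6 runs for the first time.

Initial pass — values computed on the first demand:
  node1 = min2(9, 0) = 0
  node2 = add(0, 0) = 0
  node3 = absv(0) = 0
  node4 = min2(0, 0) = 0
  node7 = add(0, 0) = 0
  node8 = if0(input2=7 -> else branch node3) = 0
  node10 = min2(0, 0) = 0
  node11 = min2(0, 0) = 0
  node13 = if0(input2=7 -> else branch node10) = 0
  node14 = add(0, 0) = 0
  node16 = min2(0, 0) = 0
  node21 = min2(0, 0) = 0

Second demand — change propagation:
  node6: newly demanded (no cache) — executes and yields 0.
  node8: re-runs because input2 7->0; new result 0 (unchanged).
  node11: re-examined; everything it read last time is the same (node8 unchanged, node4 unchanged) — cache 0 kept, no run.
  node13: re-runs because input2 7->0; new result 0 (unchanged).
  node14: re-examined; everything it read last time is the same (node11 unchanged, node13 unchanged) — cache 0 kept, no run.
  node16: re-examined; everything it read last time is the same (node14 unchanged, node13 unchanged) — cache 0 kept, no run.
  node21: re-examined; everything it read last time is the same (node14 unchanged, node16 unchanged) — cache 0 kept, no run.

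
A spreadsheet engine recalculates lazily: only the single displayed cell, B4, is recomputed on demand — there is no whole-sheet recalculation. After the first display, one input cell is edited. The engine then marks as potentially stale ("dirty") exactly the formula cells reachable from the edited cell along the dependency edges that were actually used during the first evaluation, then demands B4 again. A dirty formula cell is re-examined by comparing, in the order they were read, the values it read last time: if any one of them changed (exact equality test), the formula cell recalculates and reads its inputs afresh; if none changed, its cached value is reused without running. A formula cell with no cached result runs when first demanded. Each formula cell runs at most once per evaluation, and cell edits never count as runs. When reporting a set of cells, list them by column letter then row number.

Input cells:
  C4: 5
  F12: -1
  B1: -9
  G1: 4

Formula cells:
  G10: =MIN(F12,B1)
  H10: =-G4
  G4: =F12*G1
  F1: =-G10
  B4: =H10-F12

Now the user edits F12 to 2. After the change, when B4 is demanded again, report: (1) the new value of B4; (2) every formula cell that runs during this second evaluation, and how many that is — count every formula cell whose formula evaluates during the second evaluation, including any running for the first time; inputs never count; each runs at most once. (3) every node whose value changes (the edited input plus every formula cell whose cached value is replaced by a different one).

First evaluation (everything demanded from the output):
  G4 = -1 * 4 = -4
  H10 = -(-4) = 4
  B4 = 4 - -1 = 5

Propagation after the edit:
  G4: runs — F12 -1->2; result 8.
  H10: runs — G4 -4->8; result -8.
  B4: runs — H10 4->-8; F12 -1->2; result -10.

New value of B4: -10.
Formula cells that run: B4, G4, H10 — 3 in total.
Values that change: B4, F12, G4, H10.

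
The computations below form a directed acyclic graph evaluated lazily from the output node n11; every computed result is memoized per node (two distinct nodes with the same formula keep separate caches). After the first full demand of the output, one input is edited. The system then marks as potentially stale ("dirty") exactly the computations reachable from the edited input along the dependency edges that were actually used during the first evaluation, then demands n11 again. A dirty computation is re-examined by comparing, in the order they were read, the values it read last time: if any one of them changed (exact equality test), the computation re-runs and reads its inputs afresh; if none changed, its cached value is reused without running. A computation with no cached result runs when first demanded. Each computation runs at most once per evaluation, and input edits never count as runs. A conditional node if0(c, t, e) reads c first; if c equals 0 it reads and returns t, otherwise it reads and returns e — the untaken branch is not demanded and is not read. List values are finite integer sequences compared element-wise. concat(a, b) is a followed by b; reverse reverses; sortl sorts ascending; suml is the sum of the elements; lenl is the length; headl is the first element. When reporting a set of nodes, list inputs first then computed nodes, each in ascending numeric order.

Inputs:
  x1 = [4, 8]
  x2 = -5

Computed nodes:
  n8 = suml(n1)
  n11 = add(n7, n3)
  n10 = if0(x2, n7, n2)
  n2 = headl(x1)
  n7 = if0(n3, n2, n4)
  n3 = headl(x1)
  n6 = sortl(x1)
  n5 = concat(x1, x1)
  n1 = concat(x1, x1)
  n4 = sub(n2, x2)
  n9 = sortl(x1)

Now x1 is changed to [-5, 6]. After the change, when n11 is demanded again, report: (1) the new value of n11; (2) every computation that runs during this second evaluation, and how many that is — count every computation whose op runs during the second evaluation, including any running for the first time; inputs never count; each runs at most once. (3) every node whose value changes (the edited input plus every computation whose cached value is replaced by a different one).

First demand of the output computes:
  n2 = headl([4, 8]) = 4
  n3 = headl([4, 8]) = 4
  n4 = sub(4, -5) = 9
  n7 = if0(n3=4 -> else branch n4) = 9
  n11 = add(9, 4) = 13

After the edit, cleaning proceeds:
  n2: a read changed (x1 [4, 8]->[-5, 6]) — executes, giving -5.
  n3: a read changed (x1 [4, 8]->[-5, 6]) — executes, giving -5.
  n4: a read changed (n2 4->-5) — executes, giving 0.
  n7: a read changed (n3 4->-5; n4 9->0) — executes, giving 0.
  n11: a read changed (n7 9->0; n3 4->-5) — executes, giving -5.

Demanding n11 again yields -5.
5 computations run: n2, n3, n4, n7, n11.
The nodes whose values change: x1, n2, n3, n4, n7, n11.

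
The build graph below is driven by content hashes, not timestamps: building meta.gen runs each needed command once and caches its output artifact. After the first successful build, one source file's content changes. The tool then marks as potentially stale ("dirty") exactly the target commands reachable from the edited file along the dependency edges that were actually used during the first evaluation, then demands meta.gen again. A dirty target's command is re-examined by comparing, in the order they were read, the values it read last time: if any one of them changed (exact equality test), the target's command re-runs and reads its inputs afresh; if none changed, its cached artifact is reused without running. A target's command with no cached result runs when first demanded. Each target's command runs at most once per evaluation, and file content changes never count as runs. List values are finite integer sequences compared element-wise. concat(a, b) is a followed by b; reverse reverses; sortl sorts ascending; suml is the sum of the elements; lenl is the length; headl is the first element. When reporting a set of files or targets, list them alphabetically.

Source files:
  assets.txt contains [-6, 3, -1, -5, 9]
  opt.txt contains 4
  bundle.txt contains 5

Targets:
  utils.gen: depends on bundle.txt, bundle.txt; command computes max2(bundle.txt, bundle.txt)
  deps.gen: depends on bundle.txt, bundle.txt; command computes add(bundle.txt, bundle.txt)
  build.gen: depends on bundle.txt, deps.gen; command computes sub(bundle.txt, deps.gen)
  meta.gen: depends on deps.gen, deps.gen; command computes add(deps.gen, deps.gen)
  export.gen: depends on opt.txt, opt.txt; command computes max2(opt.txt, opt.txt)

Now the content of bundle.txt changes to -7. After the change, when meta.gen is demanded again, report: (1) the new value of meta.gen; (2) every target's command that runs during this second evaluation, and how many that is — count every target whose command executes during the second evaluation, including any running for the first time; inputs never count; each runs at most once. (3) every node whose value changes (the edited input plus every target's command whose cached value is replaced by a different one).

Initial pass — values computed on the first demand:
  deps.gen = add(5, 5) = 10
  meta.gen = add(10, 10) = 20

Second demand — change propagation:
  deps.gen: re-runs because bundle.txt 5->-7; bundle.txt 5->-7; new result -14.
  meta.gen: re-runs because deps.gen 10->-14; deps.gen 10->-14; new result -28.

meta.gen now evaluates to -28.
Run set: deps.gen, meta.gen (2 run).
Changed values: bundle.txt, deps.gen, meta.gen.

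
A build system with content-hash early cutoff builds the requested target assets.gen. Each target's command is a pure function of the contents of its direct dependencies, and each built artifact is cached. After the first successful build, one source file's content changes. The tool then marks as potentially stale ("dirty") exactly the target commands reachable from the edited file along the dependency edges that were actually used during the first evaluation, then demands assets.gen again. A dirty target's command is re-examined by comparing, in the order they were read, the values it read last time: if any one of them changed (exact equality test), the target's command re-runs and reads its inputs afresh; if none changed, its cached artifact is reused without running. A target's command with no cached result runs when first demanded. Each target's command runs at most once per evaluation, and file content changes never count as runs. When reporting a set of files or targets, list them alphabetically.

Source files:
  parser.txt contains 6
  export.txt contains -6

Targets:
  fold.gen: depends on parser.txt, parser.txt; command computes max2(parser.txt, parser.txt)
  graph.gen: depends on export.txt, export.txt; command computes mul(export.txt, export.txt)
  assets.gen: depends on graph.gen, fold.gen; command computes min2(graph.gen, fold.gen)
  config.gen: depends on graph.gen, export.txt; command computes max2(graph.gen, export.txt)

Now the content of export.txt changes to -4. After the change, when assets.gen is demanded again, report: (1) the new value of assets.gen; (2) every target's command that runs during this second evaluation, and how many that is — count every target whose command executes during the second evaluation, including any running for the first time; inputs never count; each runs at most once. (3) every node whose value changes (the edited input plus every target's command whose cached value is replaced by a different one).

First evaluation (everything demanded from the output):
  fold.gen = max2(6, 6) = 6
  graph.gen = mul(-6, -6) = 36
  assets.gen = min2(36, 6) = 6

Propagation after the edit:
  graph.gen: runs — export.txt -6->-4; export.txt -6->-4; result 16.
  assets.gen: runs — graph.gen 36->16; result 6 (same value as before).

New value of assets.gen: 6.
Target commands that run: assets.gen, graph.gen — 2 in total.
Values that change: export.txt, graph.gen.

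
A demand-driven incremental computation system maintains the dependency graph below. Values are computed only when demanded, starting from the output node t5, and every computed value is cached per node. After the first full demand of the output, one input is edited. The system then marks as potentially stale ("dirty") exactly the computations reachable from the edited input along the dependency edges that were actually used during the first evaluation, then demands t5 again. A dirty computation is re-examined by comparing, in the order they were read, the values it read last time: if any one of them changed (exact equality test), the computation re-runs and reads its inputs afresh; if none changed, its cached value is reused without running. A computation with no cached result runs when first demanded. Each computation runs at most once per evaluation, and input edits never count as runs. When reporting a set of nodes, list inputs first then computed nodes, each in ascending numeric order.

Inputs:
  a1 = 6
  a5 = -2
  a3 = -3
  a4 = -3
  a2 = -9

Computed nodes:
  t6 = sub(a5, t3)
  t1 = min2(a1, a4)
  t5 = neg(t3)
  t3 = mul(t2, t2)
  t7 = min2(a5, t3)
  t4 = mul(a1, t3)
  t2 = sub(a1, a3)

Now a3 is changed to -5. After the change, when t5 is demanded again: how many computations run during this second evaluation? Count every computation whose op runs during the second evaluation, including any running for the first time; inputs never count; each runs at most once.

First evaluation (everything demanded from the output):
  t2 = sub(6, -3) = 9
  t3 = mul(9, 9) = 81
  t5 = neg(81) = -81

Propagation after the edit:
  t2: runs — a3 -3->-5; result 11.
  t3: runs — t2 9->11; t2 9->11; result 121.
  t5: runs — t3 81->121; result -121.

Computations that run: t2, t3, t5 — 3 in total.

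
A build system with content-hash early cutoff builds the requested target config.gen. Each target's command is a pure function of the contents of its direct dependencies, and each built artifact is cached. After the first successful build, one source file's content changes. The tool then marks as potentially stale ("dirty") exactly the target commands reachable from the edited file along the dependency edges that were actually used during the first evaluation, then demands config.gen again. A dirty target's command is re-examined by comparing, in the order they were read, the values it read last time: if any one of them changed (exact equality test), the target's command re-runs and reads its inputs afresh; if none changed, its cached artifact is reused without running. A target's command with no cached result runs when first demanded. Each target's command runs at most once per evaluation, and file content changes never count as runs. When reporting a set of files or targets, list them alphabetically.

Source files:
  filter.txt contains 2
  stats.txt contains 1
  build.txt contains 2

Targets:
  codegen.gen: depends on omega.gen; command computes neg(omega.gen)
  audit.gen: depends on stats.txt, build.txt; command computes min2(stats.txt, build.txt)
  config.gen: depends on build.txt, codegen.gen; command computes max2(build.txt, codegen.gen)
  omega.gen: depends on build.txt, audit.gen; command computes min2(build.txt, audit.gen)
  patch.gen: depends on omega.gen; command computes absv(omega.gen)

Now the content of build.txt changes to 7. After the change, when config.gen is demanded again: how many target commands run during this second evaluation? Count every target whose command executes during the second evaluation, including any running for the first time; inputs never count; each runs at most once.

Target commands that run: audit.gen, config.gen, omega.gen — 3 in total.
Key observation: the cutoff stops propagation at codegen.gen — its inputs' values are unchanged, so it reuses its cache.

First evaluation (everything demanded from the output):
  audit.gen = min2(1, 2) = 1
  omega.gen = min2(2, 1) = 1
  codegen.gen = neg(1) = -1
  config.gen = max2(2, -1) = 2

Propagation after the edit:
  audit.gen: runs — build.txt 2->7; result 1 (same value as before).
  omega.gen: runs — build.txt 2->7; result 1 (same value as before).
  codegen.gen: checked — values it read are unchanged (omega.gen unchanged); reused cached -1 without running.
  config.gen: runs — build.txt 2->7; result 7.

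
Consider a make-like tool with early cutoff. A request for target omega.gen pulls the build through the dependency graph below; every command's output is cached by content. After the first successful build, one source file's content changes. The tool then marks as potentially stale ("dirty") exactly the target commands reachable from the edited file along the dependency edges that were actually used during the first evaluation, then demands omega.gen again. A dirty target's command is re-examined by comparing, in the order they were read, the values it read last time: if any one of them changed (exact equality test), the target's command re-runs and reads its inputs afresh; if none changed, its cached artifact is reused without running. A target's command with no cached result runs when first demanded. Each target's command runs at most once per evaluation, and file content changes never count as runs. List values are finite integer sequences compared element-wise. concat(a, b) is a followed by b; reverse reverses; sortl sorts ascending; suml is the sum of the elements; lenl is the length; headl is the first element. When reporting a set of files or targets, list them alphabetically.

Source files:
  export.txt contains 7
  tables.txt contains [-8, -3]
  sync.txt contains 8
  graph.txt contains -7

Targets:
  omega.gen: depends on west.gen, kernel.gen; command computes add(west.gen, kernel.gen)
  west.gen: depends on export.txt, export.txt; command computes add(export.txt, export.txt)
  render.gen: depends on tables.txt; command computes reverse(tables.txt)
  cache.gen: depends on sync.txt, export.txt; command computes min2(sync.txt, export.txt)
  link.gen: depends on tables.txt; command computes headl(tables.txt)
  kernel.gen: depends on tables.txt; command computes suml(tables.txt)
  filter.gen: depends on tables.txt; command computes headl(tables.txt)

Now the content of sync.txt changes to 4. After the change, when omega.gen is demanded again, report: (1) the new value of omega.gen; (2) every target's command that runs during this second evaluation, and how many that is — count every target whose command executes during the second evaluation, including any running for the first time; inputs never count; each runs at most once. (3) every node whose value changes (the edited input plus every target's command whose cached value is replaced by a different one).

First demand of the output computes:
  kernel.gen = suml([-8, -3]) = -11
  west.gen = add(7, 7) = 14
  omega.gen = add(14, -11) = 3

After the edit, cleaning proceeds:
  sync.txt only reaches undemanded nodes; the second demand re-runs nothing.

Note the shortcut — sync.txt feeds only undemanded nodes, so no recomputation happens.

Demanding omega.gen again yields 3.
0 target commands run: none.
The nodes whose values change: sync.txt.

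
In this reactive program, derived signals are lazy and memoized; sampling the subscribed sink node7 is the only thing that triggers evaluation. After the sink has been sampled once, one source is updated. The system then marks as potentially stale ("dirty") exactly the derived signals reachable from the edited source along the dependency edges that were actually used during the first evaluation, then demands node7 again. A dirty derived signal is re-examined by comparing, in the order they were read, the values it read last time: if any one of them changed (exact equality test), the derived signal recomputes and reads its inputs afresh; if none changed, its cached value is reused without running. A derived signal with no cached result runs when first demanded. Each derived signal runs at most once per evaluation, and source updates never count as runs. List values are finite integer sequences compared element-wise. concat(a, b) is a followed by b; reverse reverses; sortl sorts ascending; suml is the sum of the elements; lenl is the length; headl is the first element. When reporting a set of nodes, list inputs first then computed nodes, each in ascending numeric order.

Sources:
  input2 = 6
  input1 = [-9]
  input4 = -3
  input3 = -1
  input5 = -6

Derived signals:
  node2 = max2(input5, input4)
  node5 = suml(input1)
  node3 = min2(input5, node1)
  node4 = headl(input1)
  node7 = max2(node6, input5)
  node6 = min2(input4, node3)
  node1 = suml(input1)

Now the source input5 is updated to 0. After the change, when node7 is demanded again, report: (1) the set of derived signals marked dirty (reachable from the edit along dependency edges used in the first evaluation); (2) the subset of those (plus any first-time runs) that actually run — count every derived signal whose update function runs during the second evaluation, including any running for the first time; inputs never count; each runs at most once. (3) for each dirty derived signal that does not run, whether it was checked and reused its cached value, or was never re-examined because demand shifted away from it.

The edit dirties: node3, node6, node7.
2 derived signals run: node3, node7.
Cache hits after checking: node6.
Note where the cutoff bites: node6 is checked, finds nothing changed, and keeps its cache.

First demand of the output computes:
  node1 = suml([-9]) = -9
  node3 = min2(-6, -9) = -9
  node6 = min2(-3, -9) = -9
  node7 = max2(-9, -6) = -6

After the edit, cleaning proceeds:
  node3: a read changed (input5 -6->0) — executes, giving -9 — identical to its old value.
  node6: dirty, but its reads are unchanged (input4 unchanged, node3 unchanged); cached -9 stands.
  node7: a read changed (input5 -6->0) — executes, giving 0.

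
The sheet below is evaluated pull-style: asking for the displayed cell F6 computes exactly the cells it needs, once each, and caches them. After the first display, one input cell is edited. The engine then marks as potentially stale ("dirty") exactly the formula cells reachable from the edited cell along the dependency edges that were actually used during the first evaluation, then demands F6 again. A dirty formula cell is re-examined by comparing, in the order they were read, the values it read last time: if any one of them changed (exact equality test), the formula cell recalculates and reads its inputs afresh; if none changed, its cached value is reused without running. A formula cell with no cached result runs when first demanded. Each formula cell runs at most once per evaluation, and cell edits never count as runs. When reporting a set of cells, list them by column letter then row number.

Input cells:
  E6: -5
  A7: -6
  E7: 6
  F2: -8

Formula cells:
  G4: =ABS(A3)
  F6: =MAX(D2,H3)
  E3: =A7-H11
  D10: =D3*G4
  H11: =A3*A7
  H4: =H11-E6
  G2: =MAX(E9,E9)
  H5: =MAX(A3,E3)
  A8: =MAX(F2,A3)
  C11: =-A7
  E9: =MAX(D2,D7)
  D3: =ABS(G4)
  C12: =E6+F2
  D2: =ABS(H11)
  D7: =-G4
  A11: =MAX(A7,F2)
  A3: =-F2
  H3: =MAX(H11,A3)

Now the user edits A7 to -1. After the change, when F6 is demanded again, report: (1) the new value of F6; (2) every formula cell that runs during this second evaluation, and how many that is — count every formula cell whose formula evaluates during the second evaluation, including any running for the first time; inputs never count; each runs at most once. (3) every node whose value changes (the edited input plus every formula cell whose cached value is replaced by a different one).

First demand of the output computes:
  A3 = -(-8) = 8
  H11 = 8 * -6 = -48
  D2 = ABS(-48) = 48
  H3 = MAX(-48, 8) = 8
  F6 = MAX(48, 8) = 48

After the edit, cleaning proceeds:
  H11: a read changed (A7 -6->-1) — executes, giving -8.
  D2: a read changed (H11 -48->-8) — executes, giving 8.
  H3: a read changed (H11 -48->-8) — executes, giving 8 — identical to its old value.
  F6: a read changed (D2 48->8) — executes, giving 8.

Demanding F6 again yields 8.
4 formula cells run: D2, F6, H3, H11.
The nodes whose values change: A7, D2, F6, H11.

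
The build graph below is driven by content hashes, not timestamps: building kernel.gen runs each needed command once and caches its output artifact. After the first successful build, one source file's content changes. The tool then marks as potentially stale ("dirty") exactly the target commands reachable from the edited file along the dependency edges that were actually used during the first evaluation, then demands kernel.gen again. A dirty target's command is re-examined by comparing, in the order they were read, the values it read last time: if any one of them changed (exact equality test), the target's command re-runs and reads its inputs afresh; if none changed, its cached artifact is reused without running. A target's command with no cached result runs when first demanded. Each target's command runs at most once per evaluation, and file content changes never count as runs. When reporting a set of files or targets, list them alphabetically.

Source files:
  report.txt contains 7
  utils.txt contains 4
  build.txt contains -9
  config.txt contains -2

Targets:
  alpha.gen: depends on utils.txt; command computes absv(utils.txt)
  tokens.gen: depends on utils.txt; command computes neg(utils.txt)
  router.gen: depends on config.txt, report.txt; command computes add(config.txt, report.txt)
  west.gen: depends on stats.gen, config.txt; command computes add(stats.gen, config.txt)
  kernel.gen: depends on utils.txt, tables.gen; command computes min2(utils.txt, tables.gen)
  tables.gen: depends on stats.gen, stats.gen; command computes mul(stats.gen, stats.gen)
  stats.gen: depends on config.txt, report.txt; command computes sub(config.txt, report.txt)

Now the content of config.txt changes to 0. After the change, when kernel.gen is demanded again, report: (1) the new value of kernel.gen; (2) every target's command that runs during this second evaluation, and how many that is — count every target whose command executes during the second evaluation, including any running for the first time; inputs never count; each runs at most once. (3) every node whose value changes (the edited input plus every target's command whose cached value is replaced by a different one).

Initial pass — values computed on the first demand:
  stats.gen = sub(-2, 7) = -9
  tables.gen = mul(-9, -9) = 81
  kernel.gen = min2(4, 81) = 4

Second demand — change propagation:
  stats.gen: re-runs because config.txt -2->0; new result -7.
  tables.gen: re-runs because stats.gen -9->-7; stats.gen -9->-7; new result 49.
  kernel.gen: re-runs because tables.gen 81->49; new result 4 (unchanged).

kernel.gen now evaluates to 4.
Run set: kernel.gen, stats.gen, tables.gen (3 run).
Changed values: config.txt, stats.gen, tables.gen.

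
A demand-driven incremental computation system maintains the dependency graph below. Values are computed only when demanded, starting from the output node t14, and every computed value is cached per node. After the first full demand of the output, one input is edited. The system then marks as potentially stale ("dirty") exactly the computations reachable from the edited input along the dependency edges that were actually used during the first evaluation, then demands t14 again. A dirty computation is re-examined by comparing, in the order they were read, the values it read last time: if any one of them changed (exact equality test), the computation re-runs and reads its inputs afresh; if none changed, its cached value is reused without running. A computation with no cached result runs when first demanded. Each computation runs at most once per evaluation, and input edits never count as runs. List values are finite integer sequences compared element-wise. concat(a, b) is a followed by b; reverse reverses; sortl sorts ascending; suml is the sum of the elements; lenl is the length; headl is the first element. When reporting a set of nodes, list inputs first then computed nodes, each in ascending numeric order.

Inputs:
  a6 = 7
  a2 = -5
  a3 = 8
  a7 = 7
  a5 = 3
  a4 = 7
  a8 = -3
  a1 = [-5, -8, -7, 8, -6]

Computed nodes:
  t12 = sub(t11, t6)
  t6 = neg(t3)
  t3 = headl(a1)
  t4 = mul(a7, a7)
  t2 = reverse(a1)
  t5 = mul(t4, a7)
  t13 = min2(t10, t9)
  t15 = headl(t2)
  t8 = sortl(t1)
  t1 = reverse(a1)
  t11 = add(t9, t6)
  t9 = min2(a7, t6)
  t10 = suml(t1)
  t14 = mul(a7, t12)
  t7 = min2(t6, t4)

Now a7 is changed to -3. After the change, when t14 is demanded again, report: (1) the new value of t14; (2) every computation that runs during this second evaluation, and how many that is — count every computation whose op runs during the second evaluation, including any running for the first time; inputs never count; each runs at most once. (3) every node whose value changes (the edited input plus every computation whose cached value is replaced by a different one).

New value of t14: 9.
Computations that run: t9, t11, t12, t14 — 4 in total.
Values that change: a7, t9, t11, t12, t14.

First evaluation (everything demanded from the output):
  t3 = headl([-5, -8, -7, 8, -6]) = -5
  t6 = neg(-5) = 5
  t9 = min2(7, 5) = 5
  t11 = add(5, 5) = 10
  t12 = sub(10, 5) = 5
  t14 = mul(7, 5) = 35

Propagation after the edit:
  t9: runs — a7 7->-3; result -3.
  t11: runs — t9 5->-3; result 2.
  t12: runs — t11 10->2; result -3.
  t14: runs — a7 7->-3; t12 5->-3; result 9.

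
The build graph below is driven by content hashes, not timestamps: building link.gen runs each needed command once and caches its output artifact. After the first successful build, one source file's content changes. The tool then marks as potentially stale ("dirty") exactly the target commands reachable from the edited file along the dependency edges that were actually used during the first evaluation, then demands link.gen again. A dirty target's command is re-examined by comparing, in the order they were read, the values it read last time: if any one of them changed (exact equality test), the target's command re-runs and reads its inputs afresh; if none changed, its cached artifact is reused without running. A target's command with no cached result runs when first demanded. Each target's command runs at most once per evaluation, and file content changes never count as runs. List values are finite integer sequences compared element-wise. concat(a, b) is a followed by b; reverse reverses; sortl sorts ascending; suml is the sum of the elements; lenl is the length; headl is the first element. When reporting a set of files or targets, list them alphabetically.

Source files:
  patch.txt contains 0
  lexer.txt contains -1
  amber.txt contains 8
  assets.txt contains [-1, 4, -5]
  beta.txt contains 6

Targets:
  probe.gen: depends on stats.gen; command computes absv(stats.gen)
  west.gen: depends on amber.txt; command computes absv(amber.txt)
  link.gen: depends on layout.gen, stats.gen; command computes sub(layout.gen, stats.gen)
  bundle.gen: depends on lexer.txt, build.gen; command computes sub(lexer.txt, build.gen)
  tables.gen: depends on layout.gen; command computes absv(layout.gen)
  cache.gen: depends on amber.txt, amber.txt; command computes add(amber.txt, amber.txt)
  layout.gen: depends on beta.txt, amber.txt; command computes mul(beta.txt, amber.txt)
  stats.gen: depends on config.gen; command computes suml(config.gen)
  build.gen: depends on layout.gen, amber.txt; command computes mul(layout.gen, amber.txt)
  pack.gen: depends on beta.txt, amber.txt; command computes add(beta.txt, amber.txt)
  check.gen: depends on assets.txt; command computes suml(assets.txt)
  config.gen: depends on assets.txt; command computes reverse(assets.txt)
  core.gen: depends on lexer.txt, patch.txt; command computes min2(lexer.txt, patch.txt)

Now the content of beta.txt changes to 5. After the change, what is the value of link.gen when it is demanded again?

link.gen now evaluates to 42.

Initial pass — values computed on the first demand:
  config.gen = reverse([-1, 4, -5]) = [-5, 4, -1]
  layout.gen = mul(6, 8) = 48
  stats.gen = suml([-5, 4, -1]) = -2
  link.gen = sub(48, -2) = 50

Second demand — change propagation:
  layout.gen: re-runs because beta.txt 6->5; new result 40.
  link.gen: re-runs because layout.gen 48->40; new result 42.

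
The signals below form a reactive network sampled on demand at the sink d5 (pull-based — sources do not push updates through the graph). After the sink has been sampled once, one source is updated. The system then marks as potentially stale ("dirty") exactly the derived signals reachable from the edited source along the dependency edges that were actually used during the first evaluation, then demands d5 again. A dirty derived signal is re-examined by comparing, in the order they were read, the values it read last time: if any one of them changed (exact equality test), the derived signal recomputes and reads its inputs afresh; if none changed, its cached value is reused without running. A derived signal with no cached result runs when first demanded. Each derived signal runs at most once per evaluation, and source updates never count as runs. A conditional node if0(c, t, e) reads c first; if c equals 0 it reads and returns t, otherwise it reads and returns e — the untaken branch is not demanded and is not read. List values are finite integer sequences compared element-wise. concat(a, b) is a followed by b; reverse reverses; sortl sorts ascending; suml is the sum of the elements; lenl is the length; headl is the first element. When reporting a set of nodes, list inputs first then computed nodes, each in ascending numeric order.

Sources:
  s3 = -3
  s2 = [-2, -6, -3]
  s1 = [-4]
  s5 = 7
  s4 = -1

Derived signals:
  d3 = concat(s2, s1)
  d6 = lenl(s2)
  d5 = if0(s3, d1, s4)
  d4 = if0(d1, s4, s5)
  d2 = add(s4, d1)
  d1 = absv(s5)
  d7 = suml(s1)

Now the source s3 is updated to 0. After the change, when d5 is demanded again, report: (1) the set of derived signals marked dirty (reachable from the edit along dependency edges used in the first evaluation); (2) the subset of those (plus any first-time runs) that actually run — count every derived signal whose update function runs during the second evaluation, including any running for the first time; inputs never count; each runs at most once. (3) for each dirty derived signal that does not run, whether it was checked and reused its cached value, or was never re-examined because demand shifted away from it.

Dirty set: d5.
Run set: d1, d5 (2 run).
All dirty derived signals ended up running.
The important point: the flipped condition pulls in fresh nodes; d1 runs for the first time.

Initial pass — values computed on the first demand:
  d5 = if0(s3=-3 -> else branch s4) = -1

Second demand — change propagation:
  d1: newly demanded (no cache) — executes and yields 7.
  d5: re-runs because s3 -3->0; new result 7.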